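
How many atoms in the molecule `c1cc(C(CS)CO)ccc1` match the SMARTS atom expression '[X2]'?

Check the 11 heavy atoms by environment: 3× C (X4) → no; 1× O (X2) → match; 1× S (X2) → match; 6× c (aromatic, X3) → no.
Summing the matching environments: 1 + 1 = 2 matching atoms.

2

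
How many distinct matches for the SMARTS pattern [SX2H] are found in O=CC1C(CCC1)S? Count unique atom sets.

1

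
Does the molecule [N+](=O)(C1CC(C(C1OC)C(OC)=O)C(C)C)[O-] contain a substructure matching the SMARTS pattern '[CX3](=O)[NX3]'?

No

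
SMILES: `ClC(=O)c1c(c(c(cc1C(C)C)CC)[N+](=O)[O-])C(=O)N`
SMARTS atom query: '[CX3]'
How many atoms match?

Check the 20 heavy atoms by environment: 6× c (aromatic, X3) → no; 5× C (X4) → no; 1× N (charge +1, X3) → no; 1× O (charge -1, X1) → no; 3× O (X1) → no; 2× C (X3) → match; 1× Cl (X1) → no; 1× N (X3) → no.
That gives 2 matching atoms.

2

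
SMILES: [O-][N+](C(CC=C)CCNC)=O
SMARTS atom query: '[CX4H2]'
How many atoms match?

3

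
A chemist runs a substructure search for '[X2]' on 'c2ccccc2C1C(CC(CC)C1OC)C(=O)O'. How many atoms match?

The query [X2] means: any atom with exactly two total connections (bonds + H).
Check the 18 heavy atoms by environment: 8× C (X4) → no; 2× O (X2) → match; 6× c (aromatic, X3) → no; 1× C (X3) → no; 1× O (X1) → no.
That gives 2 matching atoms.

2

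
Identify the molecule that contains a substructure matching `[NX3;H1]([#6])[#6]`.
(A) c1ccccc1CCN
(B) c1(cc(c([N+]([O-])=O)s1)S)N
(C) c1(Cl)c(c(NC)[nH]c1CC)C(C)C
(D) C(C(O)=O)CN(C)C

[NX3;H1]([#6])[#6] describes a trivalent nitrogen with one H, bonded to two carbons (a secondary amine).
(A) has a primary amino group (-NH2) but the nitrogen has H2 and only one carbon neighbour.
(B) has a primary amino group (-NH2) but the nitrogen has H2 and only one carbon neighbour.
(C) contains an N-methylamino group (-NHCH3), which satisfies every atom and bond constraint.
(D) has a dimethylamino group (-N(CH3)2) but the nitrogen has H0, not H1.
So the answer is (C).

C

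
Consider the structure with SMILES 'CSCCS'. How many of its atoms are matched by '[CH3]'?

The query [CH3] means: aliphatic carbon with exactly three hydrogens.
Check the 5 heavy atoms by environment: 2× C (H2) → no; 1× S (H1) → no; 1× S (H0) → no; 1× C (H3) → match.
That gives 1 matching atom.

1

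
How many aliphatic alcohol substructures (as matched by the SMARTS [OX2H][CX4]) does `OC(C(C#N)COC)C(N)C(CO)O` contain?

3

[OX2H][CX4] is the SMARTS for an aliphatic alcohol: a hydroxyl oxygen bound to an sp3 (X4) carbon.
The molecule carries 3 separate instances of a hydroxyl group (-OH) meeting every constraint; each maps to a distinct set of atoms, giving 3 matches.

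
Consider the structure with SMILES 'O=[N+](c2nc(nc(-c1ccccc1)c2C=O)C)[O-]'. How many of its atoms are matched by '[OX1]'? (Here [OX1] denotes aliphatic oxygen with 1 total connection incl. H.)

3

The query [OX1] means: aliphatic oxygen with one total connection — typically a carbonyl =O or an oxide.
Check the 18 heavy atoms by environment: 2× n (aromatic, X2) → no; 10× c (aromatic, X3) → no; 1× N (charge +1, X3) → no; 1× O (charge -1, X1) → match; 2× O (X1) → match; 1× C (X3) → no; 1× C (X4) → no.
Summing the matching environments: 1 + 2 = 3 matching atoms.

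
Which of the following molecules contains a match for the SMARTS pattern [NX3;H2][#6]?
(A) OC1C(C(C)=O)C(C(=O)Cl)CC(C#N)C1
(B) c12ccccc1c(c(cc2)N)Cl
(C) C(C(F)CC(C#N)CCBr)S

B

[NX3;H2][#6] describes a trivalent nitrogen with two H attached to carbon (a primary amine).
(A) has a nitrile (-C#N) but the nitrogen is NX1 (triple-bonded), not NX3 with two H.
(B) contains a primary amino group (-NH2), which satisfies every atom and bond constraint.
(C) has a nitrile (-C#N) but the nitrogen is NX1 (triple-bonded), not NX3 with two H.
So the answer is (B).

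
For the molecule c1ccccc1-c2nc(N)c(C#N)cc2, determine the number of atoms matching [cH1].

7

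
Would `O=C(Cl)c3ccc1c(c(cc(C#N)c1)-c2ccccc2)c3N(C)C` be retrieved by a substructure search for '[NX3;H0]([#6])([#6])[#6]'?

Yes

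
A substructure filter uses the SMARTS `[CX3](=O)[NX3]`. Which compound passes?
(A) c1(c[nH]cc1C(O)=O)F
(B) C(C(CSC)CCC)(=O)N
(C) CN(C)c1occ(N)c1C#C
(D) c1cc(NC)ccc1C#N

[CX3](=O)[NX3] describes a carbonyl carbon bonded to a trivalent nitrogen (an amide).
(A) has a carboxylic acid group (-C(=O)OH) but the carbonyl is bonded to O, not to an NX3 nitrogen.
(B) contains a primary amide (-C(=O)NH2), which satisfies every atom and bond constraint.
(C) has a primary amino group (-NH2) but the -NH2 is not attached to a carbonyl carbon.
(D) has a nitrile (-C#N) but the nitrile N is NX1 (triple-bonded), not NX3.
So the answer is (B).

B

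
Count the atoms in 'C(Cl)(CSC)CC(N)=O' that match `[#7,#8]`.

2

The query [#7,#8] means: nitrogen or oxygen (comma = OR).
Check the 9 heavy atoms by environment: 5× C → no; 1× S → no; 1× Cl → no; 1× O → match; 1× N → match.
Summing the matching environments: 1 + 1 = 2 matching atoms.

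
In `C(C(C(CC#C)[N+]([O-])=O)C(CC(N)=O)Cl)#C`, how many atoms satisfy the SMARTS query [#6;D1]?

2

The query [#6;D1] means: carbon bonded to exactly one heavy atom.
Check the 16 heavy atoms by environment: 4× C (D2) → no; 4× C (D3) → no; 2× O (D1) → no; 1× N (D1) → no; 2× C (D1) → match; 1× Cl (D1) → no; 1× N (charge +1, D3) → no; 1× O (charge -1, D1) → no.
That gives 2 matching atoms.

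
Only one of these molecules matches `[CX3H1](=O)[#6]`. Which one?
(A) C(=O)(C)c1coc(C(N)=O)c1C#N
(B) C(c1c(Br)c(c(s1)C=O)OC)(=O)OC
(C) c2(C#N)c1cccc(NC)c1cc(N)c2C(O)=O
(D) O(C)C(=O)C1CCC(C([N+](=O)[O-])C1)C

B

[CX3H1](=O)[#6] describes an sp2 carbon with one H, double-bonded to O and single-bonded to carbon (an aldehyde).
(A) has an acetyl/ketone group (-C(=O)CH3) but the carbonyl carbon has H0 (two carbon neighbours), not H1.
(B) contains an aldehyde (-CHO), which satisfies every atom and bond constraint.
(C) has a carboxylic acid group (-C(=O)OH) but the carbonyl carbon has H0 and is bonded to O, not H1.
(D) has a methyl-ester group (-C(=O)OCH3) but the carbonyl carbon has H0, not H1.
So the answer is (B).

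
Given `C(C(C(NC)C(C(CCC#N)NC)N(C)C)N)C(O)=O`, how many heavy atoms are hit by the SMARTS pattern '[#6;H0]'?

The query [#6;H0] means: any carbon with no attached hydrogen.
Check the 20 heavy atoms by environment: 3× C (H2) → no; 4× C (H1) → no; 2× N (H1) → no; 4× C (H3) → no; 2× C (H0) → match; 1× O (H0) → no; 1× O (H1) → no; 1× N (H2) → no; 2× N (H0) → no.
That gives 2 matching atoms.

2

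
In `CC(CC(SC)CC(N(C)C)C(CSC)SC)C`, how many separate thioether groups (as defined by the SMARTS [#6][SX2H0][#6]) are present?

[#6][SX2H0][#6] is the SMARTS for a thioether: an aliphatic sulfur bridging two carbons with no H on the sulfur.
The molecule carries 3 separate instances of a methylthio ether (-SCH3) meeting every constraint; each maps to a distinct set of atoms, giving 3 matches.

3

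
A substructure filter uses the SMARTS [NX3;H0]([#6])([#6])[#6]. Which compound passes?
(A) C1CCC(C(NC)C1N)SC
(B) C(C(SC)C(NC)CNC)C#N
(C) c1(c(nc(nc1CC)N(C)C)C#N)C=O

C

[NX3;H0]([#6])([#6])[#6] describes a trivalent nitrogen with no H, bonded to three carbons (a tertiary amine).
(A) has an N-methylamino group (-NHCH3) but the nitrogen still has one H (H1), not H0.
(B) has an N-methylamino group (-NHCH3) but the nitrogen still has one H (H1), not H0.
(C) contains a dimethylamino group (-N(CH3)2), which satisfies every atom and bond constraint.
So the answer is (C).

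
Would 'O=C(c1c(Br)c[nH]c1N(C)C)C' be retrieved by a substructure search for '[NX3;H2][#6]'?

The pattern [NX3;H2][#6] describes a trivalent nitrogen with two H attached to carbon — a primary amine.
The closest candidate here is a dimethylamino group (-N(CH3)2), but the nitrogen has H0, not H2. No other fragment satisfies the full query, so there is no match.

No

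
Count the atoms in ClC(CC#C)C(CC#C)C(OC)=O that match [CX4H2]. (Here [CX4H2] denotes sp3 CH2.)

2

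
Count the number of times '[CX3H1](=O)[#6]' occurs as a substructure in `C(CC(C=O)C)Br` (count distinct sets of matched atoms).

1

[CX3H1](=O)[#6] is the SMARTS for an aldehyde: an sp2 carbon with one H, double-bonded to O and single-bonded to carbon.
Exactly one fragment in the molecule meets all constraints, giving 1 match.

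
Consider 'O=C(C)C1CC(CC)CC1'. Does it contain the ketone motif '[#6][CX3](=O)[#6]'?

Yes

The pattern [#6][CX3](=O)[#6] describes a carbonyl carbon (no H) flanked by two carbons — a ketone.
The molecule carries an acetyl/ketone group (-C(=O)CH3), whose atoms satisfy every constraint of the query, so the pattern matches.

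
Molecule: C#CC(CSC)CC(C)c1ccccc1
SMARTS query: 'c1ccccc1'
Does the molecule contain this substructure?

Yes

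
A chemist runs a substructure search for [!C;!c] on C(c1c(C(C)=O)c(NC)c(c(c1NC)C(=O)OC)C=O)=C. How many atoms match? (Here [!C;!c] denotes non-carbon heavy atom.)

6

Check the 21 heavy atoms by environment: 6× c (aromatic) → no; 9× C → no; 4× O → match; 2× N → match.
Summing the matching environments: 4 + 2 = 6 matching atoms.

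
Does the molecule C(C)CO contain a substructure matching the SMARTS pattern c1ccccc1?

No

The pattern c1ccccc1 describes six aromatic carbons in a ring — a benzene ring.
The closest candidate here is a methyl group (-CH3), but no six-membered all-carbon aromatic ring is present. No other fragment satisfies the full query, so there is no match.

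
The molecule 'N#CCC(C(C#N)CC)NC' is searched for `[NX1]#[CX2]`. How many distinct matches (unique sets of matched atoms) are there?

[NX1]#[CX2] is the SMARTS for a nitrile: a nitrogen triple-bonded to a two-connected carbon.
The molecule carries 2 separate instances of a nitrile (-C#N) meeting every constraint; each maps to a distinct set of atoms, giving 2 matches.

2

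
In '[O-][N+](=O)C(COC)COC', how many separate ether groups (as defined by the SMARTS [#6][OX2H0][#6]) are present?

2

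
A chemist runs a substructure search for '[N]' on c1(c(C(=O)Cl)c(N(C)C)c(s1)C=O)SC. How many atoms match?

1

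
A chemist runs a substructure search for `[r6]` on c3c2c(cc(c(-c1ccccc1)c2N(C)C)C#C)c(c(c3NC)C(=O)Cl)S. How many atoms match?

16

The query [r6] means: r6 matches atoms in a six-membered ring.
Check the 27 heavy atoms by environment: 16× c (aromatic, in 6-ring) → match; 2× N (acyclic) → no; 6× C (acyclic) → no; 1× S (acyclic) → no; 1× O (acyclic) → no; 1× Cl (acyclic) → no.
That gives 16 matching atoms.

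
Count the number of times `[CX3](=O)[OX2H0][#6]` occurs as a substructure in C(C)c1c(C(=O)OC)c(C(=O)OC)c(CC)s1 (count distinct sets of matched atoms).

[CX3](=O)[OX2H0][#6] is the SMARTS for an ester: a carbonyl carbon bonded to an oxygen that is itself bonded to carbon (no H on that O).
The molecule carries 2 separate instances of a methyl-ester group (-C(=O)OCH3) meeting every constraint; each maps to a distinct set of atoms, giving 2 matches.

2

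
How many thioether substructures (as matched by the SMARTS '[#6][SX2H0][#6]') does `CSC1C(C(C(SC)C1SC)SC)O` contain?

[#6][SX2H0][#6] is the SMARTS for a thioether: an aliphatic sulfur bridging two carbons with no H on the sulfur.
The molecule carries 4 separate instances of a methylthio ether (-SCH3) meeting every constraint; each maps to a distinct set of atoms, giving 4 matches.

4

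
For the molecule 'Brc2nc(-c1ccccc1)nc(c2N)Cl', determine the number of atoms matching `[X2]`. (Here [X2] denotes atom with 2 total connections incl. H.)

The query [X2] means: any atom with exactly two total connections (bonds + H).
Check the 15 heavy atoms by environment: 2× n (aromatic, X2) → match; 10× c (aromatic, X3) → no; 1× N (X3) → no; 1× Br (X1) → no; 1× Cl (X1) → no.
That gives 2 matching atoms.

2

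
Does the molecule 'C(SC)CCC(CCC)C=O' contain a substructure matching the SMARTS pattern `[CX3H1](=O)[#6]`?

Yes

The pattern [CX3H1](=O)[#6] describes an sp2 carbon with one H, double-bonded to O and single-bonded to carbon — an aldehyde.
The molecule carries an aldehyde (-CHO), whose atoms satisfy every constraint of the query, so the pattern matches.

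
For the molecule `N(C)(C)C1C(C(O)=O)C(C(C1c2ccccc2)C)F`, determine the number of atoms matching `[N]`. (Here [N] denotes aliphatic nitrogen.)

The query [N] means: uppercase N matches aliphatic (non-aromatic) nitrogen only.
Check the 19 heavy atoms by environment: 9× C → no; 6× c (aromatic) → no; 1× F → no; 2× O → no; 1× N → match.
That gives 1 matching atom.

1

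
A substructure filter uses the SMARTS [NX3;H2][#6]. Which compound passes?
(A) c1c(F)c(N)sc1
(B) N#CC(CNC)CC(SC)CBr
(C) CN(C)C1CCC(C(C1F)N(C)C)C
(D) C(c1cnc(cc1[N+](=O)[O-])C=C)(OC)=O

[NX3;H2][#6] describes a trivalent nitrogen with two H attached to carbon (a primary amine).
(A) contains a primary amino group (-NH2), which satisfies every atom and bond constraint.
(B) has a nitrile (-C#N) but the nitrogen is NX1 (triple-bonded), not NX3 with two H.
(C) has a dimethylamino group (-N(CH3)2) but the nitrogen has H0, not H2.
(D) has a nitro group (-[N+](=O)[O-]) but the nitrogen is [N+] with no H, not NX3H2.
So the answer is (A).

A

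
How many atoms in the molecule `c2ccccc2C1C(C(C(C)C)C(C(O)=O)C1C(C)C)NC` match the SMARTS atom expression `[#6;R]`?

Check the 22 heavy atoms by environment: 5× C (in 5-ring) → match; 1× N (acyclic) → no; 8× C (acyclic) → no; 2× O (acyclic) → no; 6× c (aromatic, in 6-ring) → match.
Summing the matching environments: 5 + 6 = 11 matching atoms.

11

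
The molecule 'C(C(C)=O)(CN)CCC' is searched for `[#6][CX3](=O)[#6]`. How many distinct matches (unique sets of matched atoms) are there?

1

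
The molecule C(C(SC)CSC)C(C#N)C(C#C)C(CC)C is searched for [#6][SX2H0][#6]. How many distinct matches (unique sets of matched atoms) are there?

2

[#6][SX2H0][#6] is the SMARTS for a thioether: an aliphatic sulfur bridging two carbons with no H on the sulfur.
The molecule carries 2 separate instances of a methylthio ether (-SCH3) meeting every constraint; each maps to a distinct set of atoms, giving 2 matches.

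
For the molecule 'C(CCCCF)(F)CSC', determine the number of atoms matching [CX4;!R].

The query [CX4;!R] means: aliphatic carbon with four total connections, not in a ring.
Check the 10 heavy atoms by environment: 7× C (X4, acyclic) → match; 1× S (X2, acyclic) → no; 2× F (X1, acyclic) → no.
That gives 7 matching atoms.

7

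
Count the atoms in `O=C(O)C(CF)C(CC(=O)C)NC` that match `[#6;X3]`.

2

Check the 13 heavy atoms by environment: 6× C (X4) → no; 2× C (X3) → match; 2× O (X1) → no; 1× O (X2) → no; 1× N (X3) → no; 1× F (X1) → no.
That gives 2 matching atoms.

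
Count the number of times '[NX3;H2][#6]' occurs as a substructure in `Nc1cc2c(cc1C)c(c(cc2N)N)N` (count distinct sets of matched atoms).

4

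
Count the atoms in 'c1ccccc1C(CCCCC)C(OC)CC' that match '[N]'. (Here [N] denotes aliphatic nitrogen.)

0

The query [N] means: uppercase N matches aliphatic (non-aromatic) nitrogen only.
Check the 17 heavy atoms by environment: 10× C → no; 1× O → no; 6× c (aromatic) → no.
No environment satisfies the query, so 0 matching atoms.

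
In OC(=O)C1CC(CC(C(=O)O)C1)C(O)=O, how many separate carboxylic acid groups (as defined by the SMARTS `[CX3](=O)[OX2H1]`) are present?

3

[CX3](=O)[OX2H1] is the SMARTS for a carboxylic acid: an sp2 carbon double-bonded to O and single-bonded to an -OH oxygen.
The molecule carries 3 separate instances of a carboxylic acid group (-C(=O)OH) meeting every constraint; each maps to a distinct set of atoms, giving 3 matches.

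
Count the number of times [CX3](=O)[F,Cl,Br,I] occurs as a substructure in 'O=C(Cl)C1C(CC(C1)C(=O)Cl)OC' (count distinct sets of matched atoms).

[CX3](=O)[F,Cl,Br,I] is the SMARTS for an acyl halide: a carbonyl carbon bonded to a halogen.
The molecule carries 2 separate instances of an acyl chloride (-C(=O)Cl) meeting every constraint; each maps to a distinct set of atoms, giving 2 matches.

2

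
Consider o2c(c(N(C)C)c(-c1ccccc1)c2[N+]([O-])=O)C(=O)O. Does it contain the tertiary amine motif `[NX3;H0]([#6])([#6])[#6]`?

The pattern [NX3;H0]([#6])([#6])[#6] describes a trivalent nitrogen with no H, bonded to three carbons — a tertiary amine.
The molecule carries a dimethylamino group (-N(CH3)2), whose atoms satisfy every constraint of the query, so the pattern matches.

Yes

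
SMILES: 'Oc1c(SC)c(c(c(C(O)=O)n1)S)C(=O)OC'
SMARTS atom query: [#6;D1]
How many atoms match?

The query [#6;D1] means: carbon bonded to exactly one heavy atom.
Check the 17 heavy atoms by environment: 1× n (aromatic, D2) → no; 5× c (aromatic, D3) → no; 1× S (D2) → no; 2× C (D1) → match; 2× C (D3) → no; 4× O (D1) → no; 1× O (D2) → no; 1× S (D1) → no.
That gives 2 matching atoms.

2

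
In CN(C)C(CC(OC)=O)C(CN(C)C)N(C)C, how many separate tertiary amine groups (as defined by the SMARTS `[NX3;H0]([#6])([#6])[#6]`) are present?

3

[NX3;H0]([#6])([#6])[#6] is the SMARTS for a tertiary amine: a trivalent nitrogen with no H, bonded to three carbons.
The molecule carries 3 separate instances of a dimethylamino group (-N(CH3)2) meeting every constraint; each maps to a distinct set of atoms, giving 3 matches.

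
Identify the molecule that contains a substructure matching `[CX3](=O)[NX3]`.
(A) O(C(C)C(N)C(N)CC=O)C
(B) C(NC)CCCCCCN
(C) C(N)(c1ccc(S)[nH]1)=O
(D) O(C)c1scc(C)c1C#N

C

[CX3](=O)[NX3] describes a carbonyl carbon bonded to a trivalent nitrogen (an amide).
(A) has a primary amino group (-NH2) but the -NH2 is not attached to a carbonyl carbon.
(B) has a primary amino group (-NH2) but the -NH2 is not attached to a carbonyl carbon.
(C) contains a primary amide (-C(=O)NH2), which satisfies every atom and bond constraint.
(D) has a nitrile (-C#N) but the nitrile N is NX1 (triple-bonded), not NX3.
So the answer is (C).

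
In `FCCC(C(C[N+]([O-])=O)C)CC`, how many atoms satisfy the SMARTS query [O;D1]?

2

Check the 12 heavy atoms by environment: 4× C (D2) → no; 2× C (D3) → no; 2× C (D1) → no; 1× N (charge +1, D3) → no; 1× O (charge -1, D1) → match; 1× O (D1) → match; 1× F (D1) → no.
Summing the matching environments: 1 + 1 = 2 matching atoms.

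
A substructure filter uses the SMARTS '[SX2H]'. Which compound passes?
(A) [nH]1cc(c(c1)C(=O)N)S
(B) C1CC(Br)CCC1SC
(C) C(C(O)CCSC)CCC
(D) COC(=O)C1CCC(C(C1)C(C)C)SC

A

[SX2H] describes an aliphatic sulfur with two connections, one being H (a thiol).
(A) contains a thiol (-SH), which satisfies every atom and bond constraint.
(B) has a methylthio ether (-SCH3) but the sulfur has H0 (bonded to two carbons), not H1.
(C) has a methylthio ether (-SCH3) but the sulfur has H0 (bonded to two carbons), not H1.
(D) has a methylthio ether (-SCH3) but the sulfur has H0 (bonded to two carbons), not H1.
So the answer is (A).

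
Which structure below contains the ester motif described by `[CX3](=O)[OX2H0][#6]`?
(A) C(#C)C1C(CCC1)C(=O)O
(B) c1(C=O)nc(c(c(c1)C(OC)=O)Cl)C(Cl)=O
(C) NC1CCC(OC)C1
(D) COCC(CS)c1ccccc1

[CX3](=O)[OX2H0][#6] describes a carbonyl carbon bonded to an oxygen that is itself bonded to carbon (no H on that O) (an ester).
(A) has a carboxylic acid group (-C(=O)OH) but the singly-bonded O carries H (OX2H1, not H0).
(B) contains a methyl-ester group (-C(=O)OCH3), which satisfies every atom and bond constraint.
(C) has a methoxy ether (-OCH3) but the ether oxygen is not adjacent to a C=O carbon.
(D) has a methoxy ether (-OCH3) but the ether oxygen is not adjacent to a C=O carbon.
So the answer is (B).

B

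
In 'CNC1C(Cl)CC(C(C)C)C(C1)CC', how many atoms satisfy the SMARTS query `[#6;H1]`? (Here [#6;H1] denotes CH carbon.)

5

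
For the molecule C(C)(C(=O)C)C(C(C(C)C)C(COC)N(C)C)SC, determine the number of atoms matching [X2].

2

The query [X2] means: any atom with exactly two total connections (bonds + H).
Check the 19 heavy atoms by environment: 14× C (X4) → no; 1× O (X2) → match; 1× N (X3) → no; 1× C (X3) → no; 1× O (X1) → no; 1× S (X2) → match.
Summing the matching environments: 1 + 1 = 2 matching atoms.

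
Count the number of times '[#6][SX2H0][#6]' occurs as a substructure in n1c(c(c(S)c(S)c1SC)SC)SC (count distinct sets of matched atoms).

[#6][SX2H0][#6] is the SMARTS for a thioether: an aliphatic sulfur bridging two carbons with no H on the sulfur.
The molecule carries 3 separate instances of a methylthio ether (-SCH3) meeting every constraint; each maps to a distinct set of atoms, giving 3 matches.

3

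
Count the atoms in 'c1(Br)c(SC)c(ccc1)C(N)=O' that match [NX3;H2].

The query [NX3;H2] means: aliphatic N with 3 total connections, two of them H — an -NH2 nitrogen (amine or amide).
Check the 12 heavy atoms by environment: 3× c (aromatic, H1, X3) → no; 3× c (aromatic, H0, X3) → no; 1× Br (H0, X1) → no; 1× S (H0, X2) → no; 1× C (H3, X4) → no; 1× C (H0, X3) → no; 1× O (H0, X1) → no; 1× N (H2, X3) → match.
That gives 1 matching atom.

1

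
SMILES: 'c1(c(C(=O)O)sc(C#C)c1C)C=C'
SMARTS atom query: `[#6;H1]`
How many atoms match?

2

The query [#6;H1] means: any carbon bearing exactly one hydrogen.
Check the 13 heavy atoms by environment: 1× s (aromatic, H0) → no; 4× c (aromatic, H0) → no; 2× C (H0) → no; 1× O (H0) → no; 1× O (H1) → no; 1× C (H3) → no; 2× C (H1) → match; 1× C (H2) → no.
That gives 2 matching atoms.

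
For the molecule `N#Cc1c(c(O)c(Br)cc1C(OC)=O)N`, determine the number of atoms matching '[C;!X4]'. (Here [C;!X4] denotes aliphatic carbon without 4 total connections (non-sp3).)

The query [C;!X4] means: aliphatic carbon that does not have four total connections.
Check the 15 heavy atoms by environment: 6× c (aromatic, X3) → no; 1× N (X3) → no; 1× C (X3) → match; 1× O (X1) → no; 2× O (X2) → no; 1× C (X4) → no; 1× Br (X1) → no; 1× C (X2) → match; 1× N (X1) → no.
Summing the matching environments: 1 + 1 = 2 matching atoms.

2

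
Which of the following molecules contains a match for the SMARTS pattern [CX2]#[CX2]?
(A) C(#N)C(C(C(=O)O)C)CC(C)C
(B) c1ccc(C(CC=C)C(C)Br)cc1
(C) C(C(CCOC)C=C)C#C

C

[CX2]#[CX2] describes a carbon-carbon triple bond (an alkyne).
(A) has a nitrile (-C#N) but the triple bond is C#N, not C#C.
(B) has a vinyl group (-CH=CH2) but the C=C is a double bond; both carbons are CX3, not CX2.
(C) contains an ethynyl group (-C#CH), which satisfies every atom and bond constraint.
So the answer is (C).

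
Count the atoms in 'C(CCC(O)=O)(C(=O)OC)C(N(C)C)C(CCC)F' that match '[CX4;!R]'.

11

The query [CX4;!R] means: aliphatic carbon with four total connections, not in a ring.
Check the 19 heavy atoms by environment: 11× C (X4, acyclic) → match; 2× C (X3, acyclic) → no; 2× O (X1, acyclic) → no; 2× O (X2, acyclic) → no; 1× N (X3, acyclic) → no; 1× F (X1, acyclic) → no.
That gives 11 matching atoms.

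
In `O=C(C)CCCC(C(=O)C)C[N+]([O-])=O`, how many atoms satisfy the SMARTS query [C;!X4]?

2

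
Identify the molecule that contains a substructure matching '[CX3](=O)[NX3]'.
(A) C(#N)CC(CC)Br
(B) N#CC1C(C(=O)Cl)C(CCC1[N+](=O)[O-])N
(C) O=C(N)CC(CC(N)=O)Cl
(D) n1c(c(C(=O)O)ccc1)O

C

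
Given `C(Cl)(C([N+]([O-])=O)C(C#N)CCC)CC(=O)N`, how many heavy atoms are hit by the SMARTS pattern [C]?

9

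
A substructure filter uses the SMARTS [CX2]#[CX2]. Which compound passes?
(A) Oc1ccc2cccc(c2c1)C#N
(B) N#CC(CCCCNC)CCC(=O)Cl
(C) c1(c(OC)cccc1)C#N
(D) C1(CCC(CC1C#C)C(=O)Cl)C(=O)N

D

[CX2]#[CX2] describes a carbon-carbon triple bond (an alkyne).
(A) has a nitrile (-C#N) but the triple bond is C#N, not C#C.
(B) has a nitrile (-C#N) but the triple bond is C#N, not C#C.
(C) has a nitrile (-C#N) but the triple bond is C#N, not C#C.
(D) contains an ethynyl group (-C#CH), which satisfies every atom and bond constraint.
So the answer is (D).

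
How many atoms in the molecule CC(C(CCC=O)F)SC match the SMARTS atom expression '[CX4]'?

6

The query [CX4] means: C with X4: aliphatic carbon with exactly 4 total connections (bonds + H).
Check the 10 heavy atoms by environment: 6× C (X4) → match; 1× F (X1) → no; 1× S (X2) → no; 1× C (X3) → no; 1× O (X1) → no.
That gives 6 matching atoms.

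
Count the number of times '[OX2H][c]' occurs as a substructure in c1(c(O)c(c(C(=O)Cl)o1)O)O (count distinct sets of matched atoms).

3

[OX2H][c] is the SMARTS for a phenol: a hydroxyl oxygen attached to an aromatic carbon.
The molecule carries 3 separate instances of a hydroxyl group (-OH) meeting every constraint; each maps to a distinct set of atoms, giving 3 matches.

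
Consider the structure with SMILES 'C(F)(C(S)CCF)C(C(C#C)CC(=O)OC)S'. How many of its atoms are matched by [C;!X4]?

Check the 17 heavy atoms by environment: 8× C (X4) → no; 2× C (X2) → match; 1× C (X3) → match; 1× O (X1) → no; 1× O (X2) → no; 2× F (X1) → no; 2× S (X2) → no.
Summing the matching environments: 2 + 1 = 3 matching atoms.

3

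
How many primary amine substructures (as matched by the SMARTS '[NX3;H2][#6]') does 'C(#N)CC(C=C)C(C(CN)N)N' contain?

3

[NX3;H2][#6] is the SMARTS for a primary amine: a trivalent nitrogen with two H attached to carbon.
The molecule carries 3 separate instances of a primary amino group (-NH2) meeting every constraint; each maps to a distinct set of atoms, giving 3 matches.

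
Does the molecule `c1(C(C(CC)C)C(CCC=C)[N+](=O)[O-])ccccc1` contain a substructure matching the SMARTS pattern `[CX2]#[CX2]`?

No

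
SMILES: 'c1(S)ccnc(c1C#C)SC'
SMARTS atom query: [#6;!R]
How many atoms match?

The query [#6;!R] means: carbon not in any ring.
Check the 11 heavy atoms by environment: 1× n (aromatic, in 6-ring) → no; 5× c (aromatic, in 6-ring) → no; 3× C (acyclic) → match; 2× S (acyclic) → no.
That gives 3 matching atoms.

3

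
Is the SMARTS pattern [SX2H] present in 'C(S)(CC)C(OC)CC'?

The pattern [SX2H] describes an aliphatic sulfur with two connections, one being H — a thiol.
The molecule carries a thiol (-SH), whose atoms satisfy every constraint of the query, so the pattern matches.

Yes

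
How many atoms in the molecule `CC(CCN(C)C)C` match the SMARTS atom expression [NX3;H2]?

0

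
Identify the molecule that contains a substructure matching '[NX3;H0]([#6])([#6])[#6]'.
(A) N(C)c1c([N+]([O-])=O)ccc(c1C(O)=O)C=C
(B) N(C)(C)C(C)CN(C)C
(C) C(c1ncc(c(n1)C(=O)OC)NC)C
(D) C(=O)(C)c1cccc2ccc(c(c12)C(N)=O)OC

[NX3;H0]([#6])([#6])[#6] describes a trivalent nitrogen with no H, bonded to three carbons (a tertiary amine).
(A) has an N-methylamino group (-NHCH3) but the nitrogen still has one H (H1), not H0.
(B) contains a dimethylamino group (-N(CH3)2), which satisfies every atom and bond constraint.
(C) has an N-methylamino group (-NHCH3) but the nitrogen still has one H (H1), not H0.
(D) has a primary amide (-C(=O)NH2) but the amide nitrogen has H2 and only one carbon neighbour.
So the answer is (B).

B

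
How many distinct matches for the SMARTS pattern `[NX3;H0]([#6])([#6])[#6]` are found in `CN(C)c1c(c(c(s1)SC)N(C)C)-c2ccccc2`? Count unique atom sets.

2

[NX3;H0]([#6])([#6])[#6] is the SMARTS for a tertiary amine: a trivalent nitrogen with no H, bonded to three carbons.
The molecule carries 2 separate instances of a dimethylamino group (-N(CH3)2) meeting every constraint; each maps to a distinct set of atoms, giving 2 matches.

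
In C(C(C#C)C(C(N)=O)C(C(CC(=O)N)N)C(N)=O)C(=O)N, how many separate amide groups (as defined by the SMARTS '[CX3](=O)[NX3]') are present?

[CX3](=O)[NX3] is the SMARTS for an amide: a carbonyl carbon bonded to a trivalent nitrogen.
The molecule carries 4 separate instances of a primary amide (-C(=O)NH2) meeting every constraint; each maps to a distinct set of atoms, giving 4 matches.

4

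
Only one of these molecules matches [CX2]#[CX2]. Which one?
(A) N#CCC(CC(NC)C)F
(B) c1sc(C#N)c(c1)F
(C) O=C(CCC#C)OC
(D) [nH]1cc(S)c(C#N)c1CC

[CX2]#[CX2] describes a carbon-carbon triple bond (an alkyne).
(A) has a nitrile (-C#N) but the triple bond is C#N, not C#C.
(B) has a nitrile (-C#N) but the triple bond is C#N, not C#C.
(C) contains an ethynyl group (-C#CH), which satisfies every atom and bond constraint.
(D) has a nitrile (-C#N) but the triple bond is C#N, not C#C.
So the answer is (C).

C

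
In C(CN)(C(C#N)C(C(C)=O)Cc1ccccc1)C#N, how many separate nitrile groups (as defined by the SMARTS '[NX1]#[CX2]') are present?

2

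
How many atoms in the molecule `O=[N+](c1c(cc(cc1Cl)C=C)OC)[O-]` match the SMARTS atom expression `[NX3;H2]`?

Check the 14 heavy atoms by environment: 4× c (aromatic, H0, X3) → no; 2× c (aromatic, H1, X3) → no; 1× C (H1, X3) → no; 1× C (H2, X3) → no; 1× Cl (H0, X1) → no; 1× O (H0, X2) → no; 1× C (H3, X4) → no; 1× N (charge +1, H0, X3) → no; 1× O (charge -1, H0, X1) → no; 1× O (H0, X1) → no.
No environment satisfies the query, so 0 matching atoms.

0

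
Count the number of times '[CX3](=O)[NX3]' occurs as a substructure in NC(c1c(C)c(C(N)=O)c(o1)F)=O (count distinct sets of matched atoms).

2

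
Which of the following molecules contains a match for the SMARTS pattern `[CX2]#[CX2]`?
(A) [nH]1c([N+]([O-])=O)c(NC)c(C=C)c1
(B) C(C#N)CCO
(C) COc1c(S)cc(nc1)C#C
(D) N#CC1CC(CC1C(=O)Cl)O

[CX2]#[CX2] describes a carbon-carbon triple bond (an alkyne).
(A) has a vinyl group (-CH=CH2) but the C=C is a double bond; both carbons are CX3, not CX2.
(B) has a nitrile (-C#N) but the triple bond is C#N, not C#C.
(C) contains an ethynyl group (-C#CH), which satisfies every atom and bond constraint.
(D) has a nitrile (-C#N) but the triple bond is C#N, not C#C.
So the answer is (C).

C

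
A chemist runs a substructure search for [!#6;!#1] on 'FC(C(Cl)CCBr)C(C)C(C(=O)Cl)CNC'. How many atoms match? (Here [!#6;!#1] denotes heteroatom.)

6

The query [!#6;!#1] means: not carbon and not hydrogen — any heteroatom.
Check the 16 heavy atoms by environment: 10× C → no; 1× N → match; 1× F → match; 1× O → match; 2× Cl → match; 1× Br → match.
Summing the matching environments: 1 + 1 + 1 + 2 + 1 = 6 matching atoms.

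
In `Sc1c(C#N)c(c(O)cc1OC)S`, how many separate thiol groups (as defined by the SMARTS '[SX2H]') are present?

2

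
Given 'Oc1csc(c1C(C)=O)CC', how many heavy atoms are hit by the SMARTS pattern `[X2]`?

2

The query [X2] means: any atom with exactly two total connections (bonds + H).
Check the 11 heavy atoms by environment: 1× s (aromatic, X2) → match; 4× c (aromatic, X3) → no; 1× C (X3) → no; 1× O (X1) → no; 3× C (X4) → no; 1× O (X2) → match.
Summing the matching environments: 1 + 1 = 2 matching atoms.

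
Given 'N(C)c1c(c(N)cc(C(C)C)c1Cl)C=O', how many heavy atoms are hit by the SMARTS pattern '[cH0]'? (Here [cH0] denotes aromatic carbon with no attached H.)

The query [cH0] means: aromatic carbon with no attached hydrogen (substituted or ring-fusion).
Check the 15 heavy atoms by environment: 5× c (aromatic, H0) → match; 1× c (aromatic, H1) → no; 1× Cl (H0) → no; 2× C (H1) → no; 1× O (H0) → no; 1× N (H2) → no; 3× C (H3) → no; 1× N (H1) → no.
That gives 5 matching atoms.

5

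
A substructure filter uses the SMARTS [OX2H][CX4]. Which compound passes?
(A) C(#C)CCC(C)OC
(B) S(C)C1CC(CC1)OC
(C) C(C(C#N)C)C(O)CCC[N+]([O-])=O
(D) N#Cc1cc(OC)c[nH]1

C

[OX2H][CX4] describes a hydroxyl oxygen bound to an sp3 (X4) carbon (an aliphatic alcohol).
(A) has a methoxy ether (-OCH3) but the oxygen has H0 (ether), not H1.
(B) has a methoxy ether (-OCH3) but the oxygen has H0 (ether), not H1.
(C) contains a hydroxyl group (-OH), which satisfies every atom and bond constraint.
(D) has a methoxy ether (-OCH3) but the oxygen has H0 (ether), not H1.
So the answer is (C).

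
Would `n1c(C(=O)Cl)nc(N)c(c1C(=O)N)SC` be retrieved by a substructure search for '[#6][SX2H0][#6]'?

Yes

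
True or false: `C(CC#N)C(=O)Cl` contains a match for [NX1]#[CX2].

True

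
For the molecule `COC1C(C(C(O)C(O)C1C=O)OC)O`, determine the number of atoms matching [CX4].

8

The query [CX4] means: C with X4: aliphatic carbon with exactly 4 total connections (bonds + H).
Check the 15 heavy atoms by environment: 8× C (X4) → match; 5× O (X2) → no; 1× C (X3) → no; 1× O (X1) → no.
That gives 8 matching atoms.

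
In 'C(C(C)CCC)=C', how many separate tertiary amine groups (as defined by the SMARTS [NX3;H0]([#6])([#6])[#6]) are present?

0

[NX3;H0]([#6])([#6])[#6] is the SMARTS for a tertiary amine: a trivalent nitrogen with no H, bonded to three carbons.
No fragment in the molecule satisfies every constraint, giving 0 matches.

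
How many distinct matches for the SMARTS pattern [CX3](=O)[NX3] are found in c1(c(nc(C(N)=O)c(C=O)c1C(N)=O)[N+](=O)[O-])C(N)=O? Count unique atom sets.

3

[CX3](=O)[NX3] is the SMARTS for an amide: a carbonyl carbon bonded to a trivalent nitrogen.
The molecule carries 3 separate instances of a primary amide (-C(=O)NH2) meeting every constraint; each maps to a distinct set of atoms, giving 3 matches.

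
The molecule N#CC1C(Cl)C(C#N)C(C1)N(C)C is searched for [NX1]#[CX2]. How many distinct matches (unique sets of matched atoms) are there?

[NX1]#[CX2] is the SMARTS for a nitrile: a nitrogen triple-bonded to a two-connected carbon.
The molecule carries 2 separate instances of a nitrile (-C#N) meeting every constraint; each maps to a distinct set of atoms, giving 2 matches.

2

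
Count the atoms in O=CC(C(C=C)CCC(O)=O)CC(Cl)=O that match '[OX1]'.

3

The query [OX1] means: aliphatic oxygen with one total connection — typically a carbonyl =O or an oxide.
Check the 15 heavy atoms by environment: 5× C (X4) → no; 5× C (X3) → no; 3× O (X1) → match; 1× Cl (X1) → no; 1× O (X2) → no.
That gives 3 matching atoms.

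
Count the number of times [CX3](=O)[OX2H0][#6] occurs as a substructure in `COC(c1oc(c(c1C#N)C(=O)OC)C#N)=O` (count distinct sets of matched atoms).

2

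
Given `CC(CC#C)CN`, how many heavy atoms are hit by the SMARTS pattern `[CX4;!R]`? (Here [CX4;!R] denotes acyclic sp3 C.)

4

The query [CX4;!R] means: aliphatic carbon with four total connections, not in a ring.
Check the 7 heavy atoms by environment: 4× C (X4, acyclic) → match; 2× C (X2, acyclic) → no; 1× N (X3, acyclic) → no.
That gives 4 matching atoms.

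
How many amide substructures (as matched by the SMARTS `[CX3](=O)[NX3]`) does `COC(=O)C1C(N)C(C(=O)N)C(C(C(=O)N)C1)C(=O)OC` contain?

2

[CX3](=O)[NX3] is the SMARTS for an amide: a carbonyl carbon bonded to a trivalent nitrogen.
The molecule carries 2 separate instances of a primary amide (-C(=O)NH2) meeting every constraint; each maps to a distinct set of atoms, giving 2 matches.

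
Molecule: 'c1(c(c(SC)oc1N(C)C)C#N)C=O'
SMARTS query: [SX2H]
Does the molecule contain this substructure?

The pattern [SX2H] describes an aliphatic sulfur with two connections, one being H — a thiol.
The closest candidate here is a methylthio ether (-SCH3), but the sulfur has H0 (bonded to two carbons), not H1. No other fragment satisfies the full query, so there is no match.

No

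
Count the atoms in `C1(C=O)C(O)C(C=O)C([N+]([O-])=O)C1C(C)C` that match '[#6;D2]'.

2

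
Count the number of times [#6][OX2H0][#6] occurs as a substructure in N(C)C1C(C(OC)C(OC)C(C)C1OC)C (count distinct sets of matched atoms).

3

[#6][OX2H0][#6] is the SMARTS for an ether: an aliphatic oxygen bridging two carbons with no H on the oxygen.
The molecule carries 3 separate instances of a methoxy ether (-OCH3) meeting every constraint; each maps to a distinct set of atoms, giving 3 matches.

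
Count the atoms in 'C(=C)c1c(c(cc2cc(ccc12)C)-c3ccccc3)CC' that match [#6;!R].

5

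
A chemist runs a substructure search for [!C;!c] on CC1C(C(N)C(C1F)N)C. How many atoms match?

3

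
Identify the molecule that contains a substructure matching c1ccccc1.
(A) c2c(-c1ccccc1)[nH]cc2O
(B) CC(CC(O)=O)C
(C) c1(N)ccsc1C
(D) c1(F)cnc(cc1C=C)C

c1ccccc1 describes six aromatic carbons in a ring (a benzene ring).
(A) contains a phenyl ring, which satisfies every atom and bond constraint.
(B) has a methyl group (-CH3) but no six-membered all-carbon aromatic ring is present.
(C) has a methyl group (-CH3) but no six-membered all-carbon aromatic ring is present.
(D) has a methyl group (-CH3) but no six-membered all-carbon aromatic ring is present.
So the answer is (A).

A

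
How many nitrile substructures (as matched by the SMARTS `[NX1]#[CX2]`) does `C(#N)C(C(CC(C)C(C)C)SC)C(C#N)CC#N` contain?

3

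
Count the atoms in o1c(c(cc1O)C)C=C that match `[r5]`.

5

The query [r5] means: r5 matches atoms in a five-membered ring.
Check the 9 heavy atoms by environment: 1× o (aromatic, in 5-ring) → match; 4× c (aromatic, in 5-ring) → match; 3× C (acyclic) → no; 1× O (acyclic) → no.
Summing the matching environments: 1 + 4 = 5 matching atoms.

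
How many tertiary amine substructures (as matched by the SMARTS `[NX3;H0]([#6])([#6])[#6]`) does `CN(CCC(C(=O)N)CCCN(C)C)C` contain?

2

[NX3;H0]([#6])([#6])[#6] is the SMARTS for a tertiary amine: a trivalent nitrogen with no H, bonded to three carbons.
The molecule carries 2 separate instances of a dimethylamino group (-N(CH3)2) meeting every constraint; each maps to a distinct set of atoms, giving 2 matches.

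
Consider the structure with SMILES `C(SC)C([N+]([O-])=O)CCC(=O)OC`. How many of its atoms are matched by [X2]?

2

Check the 13 heavy atoms by environment: 6× C (X4) → no; 1× N (charge +1, X3) → no; 1× O (charge -1, X1) → no; 2× O (X1) → no; 1× S (X2) → match; 1× C (X3) → no; 1× O (X2) → match.
Summing the matching environments: 1 + 1 = 2 matching atoms.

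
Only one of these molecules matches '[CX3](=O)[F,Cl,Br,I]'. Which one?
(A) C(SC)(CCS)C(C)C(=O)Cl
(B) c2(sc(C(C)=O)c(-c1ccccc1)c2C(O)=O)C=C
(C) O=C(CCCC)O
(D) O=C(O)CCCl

A

[CX3](=O)[F,Cl,Br,I] describes a carbonyl carbon bonded to a halogen (an acyl halide).
(A) contains an acyl chloride (-C(=O)Cl), which satisfies every atom and bond constraint.
(B) has a carboxylic acid group (-C(=O)OH) but the carbonyl is bonded to -OH, not to a halogen.
(C) has a carboxylic acid group (-C(=O)OH) but the carbonyl is bonded to -OH, not to a halogen.
(D) has a chloro substituent but the Cl is not on a carbonyl carbon.
So the answer is (A).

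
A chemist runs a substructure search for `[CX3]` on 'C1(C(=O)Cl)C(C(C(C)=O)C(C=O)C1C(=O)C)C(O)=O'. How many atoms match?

5

The query [CX3] means: C with X3: aliphatic carbon with exactly 3 total connections.
Check the 19 heavy atoms by environment: 7× C (X4) → no; 5× C (X3) → match; 5× O (X1) → no; 1× Cl (X1) → no; 1× O (X2) → no.
That gives 5 matching atoms.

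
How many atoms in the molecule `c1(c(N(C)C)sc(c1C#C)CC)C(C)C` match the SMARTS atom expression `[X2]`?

The query [X2] means: any atom with exactly two total connections (bonds + H).
Check the 15 heavy atoms by environment: 1× s (aromatic, X2) → match; 4× c (aromatic, X3) → no; 1× N (X3) → no; 7× C (X4) → no; 2× C (X2) → match.
Summing the matching environments: 1 + 2 = 3 matching atoms.

3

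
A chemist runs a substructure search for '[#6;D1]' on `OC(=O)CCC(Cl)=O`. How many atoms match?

0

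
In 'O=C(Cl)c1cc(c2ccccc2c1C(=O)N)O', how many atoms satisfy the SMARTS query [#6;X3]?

12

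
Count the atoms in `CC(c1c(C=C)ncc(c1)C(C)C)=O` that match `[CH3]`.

3

The query [CH3] means: aliphatic carbon with exactly three hydrogens.
Check the 14 heavy atoms by environment: 1× n (aromatic, H0) → no; 2× c (aromatic, H1) → no; 3× c (aromatic, H0) → no; 2× C (H1) → no; 3× C (H3) → match; 1× C (H2) → no; 1× C (H0) → no; 1× O (H0) → no.
That gives 3 matching atoms.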